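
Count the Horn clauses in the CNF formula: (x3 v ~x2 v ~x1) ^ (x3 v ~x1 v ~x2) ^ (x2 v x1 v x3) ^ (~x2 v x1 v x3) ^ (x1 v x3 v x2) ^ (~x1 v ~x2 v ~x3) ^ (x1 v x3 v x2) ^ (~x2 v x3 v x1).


A Horn clause has at most one positive literal.
Clause 1: 1 positive lit(s) -> Horn
Clause 2: 1 positive lit(s) -> Horn
Clause 3: 3 positive lit(s) -> not Horn
Clause 4: 2 positive lit(s) -> not Horn
Clause 5: 3 positive lit(s) -> not Horn
Clause 6: 0 positive lit(s) -> Horn
Clause 7: 3 positive lit(s) -> not Horn
Clause 8: 2 positive lit(s) -> not Horn
Total Horn clauses = 3.

3


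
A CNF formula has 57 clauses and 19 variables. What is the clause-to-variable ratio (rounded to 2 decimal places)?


Clause-to-variable ratio = clauses / variables.
57 / 19 = 3.0.

3.0


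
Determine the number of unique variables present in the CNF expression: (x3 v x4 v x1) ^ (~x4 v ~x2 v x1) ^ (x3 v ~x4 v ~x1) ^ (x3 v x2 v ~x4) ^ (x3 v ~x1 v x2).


Identify each distinct variable in the formula.
Variables found: x1, x2, x3, x4.
Total distinct variables = 4.

4


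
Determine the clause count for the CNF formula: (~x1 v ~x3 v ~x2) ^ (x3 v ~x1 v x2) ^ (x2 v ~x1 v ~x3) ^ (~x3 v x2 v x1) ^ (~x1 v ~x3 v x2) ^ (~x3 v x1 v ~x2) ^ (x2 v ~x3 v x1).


Each group enclosed in parentheses joined by ^ is one clause.
Counting the conjuncts: 7 clauses.

7


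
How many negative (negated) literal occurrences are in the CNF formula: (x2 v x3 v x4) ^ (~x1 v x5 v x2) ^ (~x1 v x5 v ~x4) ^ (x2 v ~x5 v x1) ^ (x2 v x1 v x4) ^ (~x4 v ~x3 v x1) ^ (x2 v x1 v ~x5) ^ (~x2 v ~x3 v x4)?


Scan each clause for negated literals.
Clause 1: 0 negative; Clause 2: 1 negative; Clause 3: 2 negative; Clause 4: 1 negative; Clause 5: 0 negative; Clause 6: 2 negative; Clause 7: 1 negative; Clause 8: 2 negative.
Total negative literal occurrences = 9.

9


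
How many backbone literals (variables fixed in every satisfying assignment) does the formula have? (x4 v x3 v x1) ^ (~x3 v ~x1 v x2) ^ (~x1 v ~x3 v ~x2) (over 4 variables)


Find all satisfying assignments: 10 model(s).
Check which variables have the same value in every model.
No variable is fixed across all models.
Backbone size = 0.

0


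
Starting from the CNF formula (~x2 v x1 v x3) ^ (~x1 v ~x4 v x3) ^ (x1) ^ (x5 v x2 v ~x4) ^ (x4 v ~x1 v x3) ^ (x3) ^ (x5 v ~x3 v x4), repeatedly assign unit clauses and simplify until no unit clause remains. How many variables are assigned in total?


Unit propagation repeatedly assigns the literal in any unit clause, then simplifies.
Assignments in order: x1 = T, x3 = T.
No further unit clauses remain.
Total variables assigned = 2.

2


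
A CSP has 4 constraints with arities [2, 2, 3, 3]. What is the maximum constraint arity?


The arities are: 2, 2, 3, 3.
Scan for the maximum value.
Maximum arity = 3.

3


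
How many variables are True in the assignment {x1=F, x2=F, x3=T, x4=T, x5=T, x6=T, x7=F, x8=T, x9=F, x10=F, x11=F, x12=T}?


The weight is the number of variables assigned True.
True variables: x3, x4, x5, x6, x8, x12.
Weight = 6.

6


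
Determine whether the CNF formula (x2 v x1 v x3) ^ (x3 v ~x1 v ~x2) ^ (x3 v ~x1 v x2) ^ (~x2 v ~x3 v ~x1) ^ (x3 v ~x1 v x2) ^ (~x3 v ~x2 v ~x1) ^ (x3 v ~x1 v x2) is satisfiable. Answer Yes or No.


Check all 8 possible truth assignments.
Number of satisfying assignments found: 4.
The formula is satisfiable.

Yes


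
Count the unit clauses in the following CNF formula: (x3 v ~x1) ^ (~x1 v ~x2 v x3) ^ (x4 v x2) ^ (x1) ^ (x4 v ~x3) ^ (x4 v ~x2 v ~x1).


A unit clause contains exactly one literal.
Unit clauses found: (x1).
Count = 1.

1


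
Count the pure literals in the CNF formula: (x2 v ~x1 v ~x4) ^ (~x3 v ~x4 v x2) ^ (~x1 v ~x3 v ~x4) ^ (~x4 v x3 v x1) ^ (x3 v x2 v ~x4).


A pure literal appears in only one polarity across all clauses.
Pure literals: x2 (positive only), x4 (negative only).
Count = 2.

2


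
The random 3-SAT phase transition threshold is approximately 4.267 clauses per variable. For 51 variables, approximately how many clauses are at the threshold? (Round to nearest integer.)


The 3-SAT phase transition occurs at approximately 4.267 clauses per variable.
m = 4.267 * 51 = 217.617.
Rounded to nearest integer: 218.

218


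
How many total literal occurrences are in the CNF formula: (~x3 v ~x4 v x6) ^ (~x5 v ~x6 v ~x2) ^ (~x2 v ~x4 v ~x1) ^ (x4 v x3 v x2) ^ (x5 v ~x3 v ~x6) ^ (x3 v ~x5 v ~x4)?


Clause lengths: 3, 3, 3, 3, 3, 3.
Sum = 3 + 3 + 3 + 3 + 3 + 3 = 18.

18


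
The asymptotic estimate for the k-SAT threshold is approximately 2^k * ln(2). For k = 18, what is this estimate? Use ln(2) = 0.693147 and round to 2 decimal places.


Using the asymptotic formula: threshold ~ 2^k * ln(2).
2^18 = 262144.
262144 * 0.693147 = 181704.33.

181704.33


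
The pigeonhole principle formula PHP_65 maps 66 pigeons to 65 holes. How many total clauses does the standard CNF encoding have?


The PHP encoding has two parts:
1) At-least-one-hole clauses: 66 (one per pigeon, each with 65 literals).
2) At-most-one-pigeon-per-hole clauses: 65 holes * C(66,2) = 65 * 2145 = 139425.
Total clauses = 66 + 139425 = 139491.

139491


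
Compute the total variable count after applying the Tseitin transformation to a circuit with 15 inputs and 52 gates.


The Tseitin transformation introduces one auxiliary variable per gate.
Total variables = inputs + gates = 15 + 52 = 67.

67


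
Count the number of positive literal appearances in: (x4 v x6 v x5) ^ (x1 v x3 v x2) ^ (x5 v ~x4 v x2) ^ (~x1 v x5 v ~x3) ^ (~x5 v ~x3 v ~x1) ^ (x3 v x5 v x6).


Scan each clause for unnegated literals.
Clause 1: 3 positive; Clause 2: 3 positive; Clause 3: 2 positive; Clause 4: 1 positive; Clause 5: 0 positive; Clause 6: 3 positive.
Total positive literal occurrences = 12.

12


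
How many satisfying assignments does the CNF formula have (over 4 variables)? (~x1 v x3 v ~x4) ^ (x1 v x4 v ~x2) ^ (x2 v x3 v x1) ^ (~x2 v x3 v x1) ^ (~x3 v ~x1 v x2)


Enumerate all 16 truth assignments over 4 variables.
Test each against every clause.
Satisfying assignments found: 7.

7


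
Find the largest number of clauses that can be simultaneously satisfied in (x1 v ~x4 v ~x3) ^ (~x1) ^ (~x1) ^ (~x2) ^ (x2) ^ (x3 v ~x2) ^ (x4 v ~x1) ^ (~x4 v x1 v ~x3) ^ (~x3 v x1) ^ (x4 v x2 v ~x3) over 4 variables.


Enumerate all 16 truth assignments.
For each, count how many of the 10 clauses are satisfied.
The formula is not fully satisfiable, so the maximum is below 10.
Maximum simultaneously satisfiable clauses = 9.

9


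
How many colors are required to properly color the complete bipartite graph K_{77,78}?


K_{77,78} is bipartite by definition: the two parts are independent sets, with every edge crossing between them.
Color all vertices in one part with color 1 and all vertices in the other part with color 2.
Since the graph has at least one edge, one color does not suffice.
Chromatic number = 2.

2


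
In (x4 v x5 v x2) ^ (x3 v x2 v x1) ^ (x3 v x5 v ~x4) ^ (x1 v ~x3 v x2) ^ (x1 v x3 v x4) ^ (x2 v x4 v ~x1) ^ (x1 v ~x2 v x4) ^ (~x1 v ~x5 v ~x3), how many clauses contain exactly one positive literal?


A definite clause has exactly one positive literal.
Clause 1: 3 positive -> not definite
Clause 2: 3 positive -> not definite
Clause 3: 2 positive -> not definite
Clause 4: 2 positive -> not definite
Clause 5: 3 positive -> not definite
Clause 6: 2 positive -> not definite
Clause 7: 2 positive -> not definite
Clause 8: 0 positive -> not definite
Definite clause count = 0.

0


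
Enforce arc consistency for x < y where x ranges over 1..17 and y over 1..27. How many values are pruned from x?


For the constraint x < y, x needs a supporting value in y's domain.
x can be at most 26 (one less than y's maximum).
Valid x values from domain: 17 out of 17.
Pruned = 17 - 17 = 0.

0


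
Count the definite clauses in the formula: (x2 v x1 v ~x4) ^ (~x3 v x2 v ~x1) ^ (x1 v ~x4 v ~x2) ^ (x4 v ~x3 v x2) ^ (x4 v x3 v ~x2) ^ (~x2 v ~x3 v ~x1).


A definite clause has exactly one positive literal.
Clause 1: 2 positive -> not definite
Clause 2: 1 positive -> definite
Clause 3: 1 positive -> definite
Clause 4: 2 positive -> not definite
Clause 5: 2 positive -> not definite
Clause 6: 0 positive -> not definite
Definite clause count = 2.

2


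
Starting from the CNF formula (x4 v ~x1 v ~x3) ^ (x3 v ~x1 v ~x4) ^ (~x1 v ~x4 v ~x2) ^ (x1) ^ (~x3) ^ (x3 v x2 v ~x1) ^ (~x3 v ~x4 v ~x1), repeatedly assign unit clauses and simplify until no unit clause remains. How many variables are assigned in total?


Unit propagation repeatedly assigns the literal in any unit clause, then simplifies.
Assignments in order: x1 = T, x3 = F, x4 = F, x2 = T.
No further unit clauses remain.
Total variables assigned = 4.

4


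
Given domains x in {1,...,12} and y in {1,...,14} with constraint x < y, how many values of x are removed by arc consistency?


For the constraint x < y, x needs a supporting value in y's domain.
x can be at most 13 (one less than y's maximum).
Valid x values from domain: 12 out of 12.
Pruned = 12 - 12 = 0.

0


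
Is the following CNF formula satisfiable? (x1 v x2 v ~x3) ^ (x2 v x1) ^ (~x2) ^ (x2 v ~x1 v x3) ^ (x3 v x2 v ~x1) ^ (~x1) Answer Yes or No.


Check all 8 possible truth assignments.
Number of satisfying assignments found: 0.
The formula is unsatisfiable.

No


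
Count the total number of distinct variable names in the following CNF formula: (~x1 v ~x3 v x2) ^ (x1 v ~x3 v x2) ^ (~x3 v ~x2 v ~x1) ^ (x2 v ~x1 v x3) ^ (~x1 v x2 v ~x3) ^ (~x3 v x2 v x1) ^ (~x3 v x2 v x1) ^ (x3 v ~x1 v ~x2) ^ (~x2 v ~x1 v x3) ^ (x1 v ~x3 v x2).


Identify each distinct variable in the formula.
Variables found: x1, x2, x3.
Total distinct variables = 3.

3


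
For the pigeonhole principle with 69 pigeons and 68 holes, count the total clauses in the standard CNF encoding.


The PHP encoding has two parts:
1) At-least-one-hole clauses: 69 (one per pigeon, each with 68 literals).
2) At-most-one-pigeon-per-hole clauses: 68 holes * C(69,2) = 68 * 2346 = 159528.
Total clauses = 69 + 159528 = 159597.

159597


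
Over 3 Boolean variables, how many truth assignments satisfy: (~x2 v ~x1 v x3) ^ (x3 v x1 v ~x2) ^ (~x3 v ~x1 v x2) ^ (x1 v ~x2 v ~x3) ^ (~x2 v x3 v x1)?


Enumerate all 8 truth assignments over 3 variables.
Test each against every clause.
Satisfying assignments found: 4.

4


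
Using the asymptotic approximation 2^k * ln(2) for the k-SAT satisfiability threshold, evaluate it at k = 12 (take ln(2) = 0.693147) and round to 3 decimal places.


Using the asymptotic formula: threshold ~ 2^k * ln(2).
2^12 = 4096.
4096 * 0.693147 = 2839.13.

2839.13


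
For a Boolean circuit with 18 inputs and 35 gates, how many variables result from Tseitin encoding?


The Tseitin transformation introduces one auxiliary variable per gate.
Total variables = inputs + gates = 18 + 35 = 53.

53


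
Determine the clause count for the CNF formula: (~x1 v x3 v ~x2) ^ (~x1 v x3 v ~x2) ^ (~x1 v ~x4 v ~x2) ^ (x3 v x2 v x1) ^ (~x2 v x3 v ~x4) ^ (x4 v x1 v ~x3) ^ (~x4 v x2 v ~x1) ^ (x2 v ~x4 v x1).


Each group enclosed in parentheses joined by ^ is one clause.
Counting the conjuncts: 8 clauses.

8


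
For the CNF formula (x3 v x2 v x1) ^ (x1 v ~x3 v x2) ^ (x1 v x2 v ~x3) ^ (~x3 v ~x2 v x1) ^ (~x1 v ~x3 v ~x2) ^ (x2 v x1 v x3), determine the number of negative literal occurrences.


Scan each clause for negated literals.
Clause 1: 0 negative; Clause 2: 1 negative; Clause 3: 1 negative; Clause 4: 2 negative; Clause 5: 3 negative; Clause 6: 0 negative.
Total negative literal occurrences = 7.

7


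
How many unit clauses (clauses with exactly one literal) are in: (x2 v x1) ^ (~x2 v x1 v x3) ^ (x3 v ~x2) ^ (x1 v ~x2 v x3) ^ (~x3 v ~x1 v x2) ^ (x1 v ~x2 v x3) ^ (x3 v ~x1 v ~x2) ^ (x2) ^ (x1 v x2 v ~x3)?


A unit clause contains exactly one literal.
Unit clauses found: (x2).
Count = 1.

1


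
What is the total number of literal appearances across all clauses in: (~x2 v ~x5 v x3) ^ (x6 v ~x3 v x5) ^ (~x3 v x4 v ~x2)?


Clause lengths: 3, 3, 3.
Sum = 3 + 3 + 3 = 9.

9


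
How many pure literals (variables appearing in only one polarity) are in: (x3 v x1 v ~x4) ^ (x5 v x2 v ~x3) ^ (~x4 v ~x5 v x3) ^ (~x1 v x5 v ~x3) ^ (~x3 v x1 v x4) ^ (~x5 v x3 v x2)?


A pure literal appears in only one polarity across all clauses.
Pure literals: x2 (positive only).
Count = 1.

1


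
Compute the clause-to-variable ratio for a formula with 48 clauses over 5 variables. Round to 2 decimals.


Clause-to-variable ratio = clauses / variables.
48 / 5 = 9.6.

9.6


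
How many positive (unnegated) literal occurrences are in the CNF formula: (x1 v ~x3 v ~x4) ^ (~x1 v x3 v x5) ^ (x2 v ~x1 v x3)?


Scan each clause for unnegated literals.
Clause 1: 1 positive; Clause 2: 2 positive; Clause 3: 2 positive.
Total positive literal occurrences = 5.

5


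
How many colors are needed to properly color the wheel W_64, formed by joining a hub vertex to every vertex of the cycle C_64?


W_64 consists of the cycle C_64 together with a hub vertex adjacent to every cycle vertex.
The cycle C_64 needs 2 colors (even cycle -> 2).
The hub is adjacent to every cycle vertex, so it must receive a new color distinct from all of them.
Chromatic number = 2 + 1 = 3.

3


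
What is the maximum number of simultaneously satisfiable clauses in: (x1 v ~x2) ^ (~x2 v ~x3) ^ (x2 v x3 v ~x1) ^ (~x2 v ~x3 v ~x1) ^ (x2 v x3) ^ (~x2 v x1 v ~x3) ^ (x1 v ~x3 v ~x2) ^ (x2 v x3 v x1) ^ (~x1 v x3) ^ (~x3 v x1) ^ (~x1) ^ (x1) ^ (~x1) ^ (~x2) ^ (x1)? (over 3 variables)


Enumerate all 8 truth assignments.
For each, count how many of the 15 clauses are satisfied.
The formula is not fully satisfiable, so the maximum is below 15.
Maximum simultaneously satisfiable clauses = 13.

13


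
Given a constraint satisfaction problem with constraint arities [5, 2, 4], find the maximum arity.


The arities are: 5, 2, 4.
Scan for the maximum value.
Maximum arity = 5.

5


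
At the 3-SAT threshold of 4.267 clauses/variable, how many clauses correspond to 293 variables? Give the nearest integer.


The 3-SAT phase transition occurs at approximately 4.267 clauses per variable.
m = 4.267 * 293 = 1250.231.
Rounded to nearest integer: 1250.

1250


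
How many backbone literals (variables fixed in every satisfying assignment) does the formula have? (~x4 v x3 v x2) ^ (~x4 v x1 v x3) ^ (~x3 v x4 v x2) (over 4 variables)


Find all satisfying assignments: 11 model(s).
Check which variables have the same value in every model.
No variable is fixed across all models.
Backbone size = 0.

0


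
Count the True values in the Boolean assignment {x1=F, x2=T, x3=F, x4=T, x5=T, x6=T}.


The weight is the number of variables assigned True.
True variables: x2, x4, x5, x6.
Weight = 4.

4


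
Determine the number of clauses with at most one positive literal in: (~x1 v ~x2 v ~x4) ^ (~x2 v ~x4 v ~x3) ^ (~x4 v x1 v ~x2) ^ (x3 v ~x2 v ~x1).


A Horn clause has at most one positive literal.
Clause 1: 0 positive lit(s) -> Horn
Clause 2: 0 positive lit(s) -> Horn
Clause 3: 1 positive lit(s) -> Horn
Clause 4: 1 positive lit(s) -> Horn
Total Horn clauses = 4.

4


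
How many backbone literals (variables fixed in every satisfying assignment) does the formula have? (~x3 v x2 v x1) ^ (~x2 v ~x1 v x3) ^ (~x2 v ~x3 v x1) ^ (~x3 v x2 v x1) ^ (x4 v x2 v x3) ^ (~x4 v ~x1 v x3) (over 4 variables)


Find all satisfying assignments: 7 model(s).
Check which variables have the same value in every model.
No variable is fixed across all models.
Backbone size = 0.

0


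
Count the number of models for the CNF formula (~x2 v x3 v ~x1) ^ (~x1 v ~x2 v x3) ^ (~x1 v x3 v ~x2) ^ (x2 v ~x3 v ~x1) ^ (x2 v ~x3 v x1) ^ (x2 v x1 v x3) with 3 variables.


Enumerate all 8 truth assignments over 3 variables.
Test each against every clause.
Satisfying assignments found: 4.

4


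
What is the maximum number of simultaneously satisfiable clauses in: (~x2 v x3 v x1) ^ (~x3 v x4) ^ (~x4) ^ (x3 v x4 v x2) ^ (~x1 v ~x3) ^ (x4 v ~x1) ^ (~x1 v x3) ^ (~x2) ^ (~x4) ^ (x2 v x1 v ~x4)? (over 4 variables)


Enumerate all 16 truth assignments.
For each, count how many of the 10 clauses are satisfied.
The formula is not fully satisfiable, so the maximum is below 10.
Maximum simultaneously satisfiable clauses = 9.

9


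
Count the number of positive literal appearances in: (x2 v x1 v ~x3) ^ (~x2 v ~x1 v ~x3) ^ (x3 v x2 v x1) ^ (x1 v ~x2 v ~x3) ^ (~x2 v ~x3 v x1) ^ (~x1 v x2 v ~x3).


Scan each clause for unnegated literals.
Clause 1: 2 positive; Clause 2: 0 positive; Clause 3: 3 positive; Clause 4: 1 positive; Clause 5: 1 positive; Clause 6: 1 positive.
Total positive literal occurrences = 8.

8


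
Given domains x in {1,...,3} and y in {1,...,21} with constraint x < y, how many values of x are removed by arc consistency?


For the constraint x < y, x needs a supporting value in y's domain.
x can be at most 20 (one less than y's maximum).
Valid x values from domain: 3 out of 3.
Pruned = 3 - 3 = 0.

0


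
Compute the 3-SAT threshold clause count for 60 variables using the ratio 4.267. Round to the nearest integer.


The 3-SAT phase transition occurs at approximately 4.267 clauses per variable.
m = 4.267 * 60 = 256.02.
Rounded to nearest integer: 256.

256


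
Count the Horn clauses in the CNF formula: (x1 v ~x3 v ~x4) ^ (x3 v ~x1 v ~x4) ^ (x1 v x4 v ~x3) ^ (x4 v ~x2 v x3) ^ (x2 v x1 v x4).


A Horn clause has at most one positive literal.
Clause 1: 1 positive lit(s) -> Horn
Clause 2: 1 positive lit(s) -> Horn
Clause 3: 2 positive lit(s) -> not Horn
Clause 4: 2 positive lit(s) -> not Horn
Clause 5: 3 positive lit(s) -> not Horn
Total Horn clauses = 2.

2


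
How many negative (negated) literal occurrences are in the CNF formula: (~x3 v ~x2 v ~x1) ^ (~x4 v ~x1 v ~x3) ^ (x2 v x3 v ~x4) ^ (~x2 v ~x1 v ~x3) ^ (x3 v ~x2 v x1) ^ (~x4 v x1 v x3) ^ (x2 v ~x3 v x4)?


Scan each clause for negated literals.
Clause 1: 3 negative; Clause 2: 3 negative; Clause 3: 1 negative; Clause 4: 3 negative; Clause 5: 1 negative; Clause 6: 1 negative; Clause 7: 1 negative.
Total negative literal occurrences = 13.

13


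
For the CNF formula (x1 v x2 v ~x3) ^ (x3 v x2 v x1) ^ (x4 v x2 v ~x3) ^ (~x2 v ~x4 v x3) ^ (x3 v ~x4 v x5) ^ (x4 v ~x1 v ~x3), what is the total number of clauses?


Each group enclosed in parentheses joined by ^ is one clause.
Counting the conjuncts: 6 clauses.

6


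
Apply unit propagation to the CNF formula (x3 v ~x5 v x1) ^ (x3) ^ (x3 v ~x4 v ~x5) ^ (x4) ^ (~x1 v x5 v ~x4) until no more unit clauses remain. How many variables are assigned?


Unit propagation repeatedly assigns the literal in any unit clause, then simplifies.
Assignments in order: x3 = T, x4 = T.
No further unit clauses remain.
Total variables assigned = 2.

2


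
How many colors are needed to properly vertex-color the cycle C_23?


An odd cycle cannot be 2-colored: alternating two colors around the cycle returns to the start with a conflict.
Since 23 is odd, three colors are required (and three suffice).
Chromatic number = 3.

3


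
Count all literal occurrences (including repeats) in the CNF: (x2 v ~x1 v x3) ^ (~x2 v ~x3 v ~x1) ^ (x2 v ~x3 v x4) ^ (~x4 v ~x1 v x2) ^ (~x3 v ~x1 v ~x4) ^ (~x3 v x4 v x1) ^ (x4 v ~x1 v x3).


Clause lengths: 3, 3, 3, 3, 3, 3, 3.
Sum = 3 + 3 + 3 + 3 + 3 + 3 + 3 = 21.

21


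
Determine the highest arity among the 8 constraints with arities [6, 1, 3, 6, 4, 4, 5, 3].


The arities are: 6, 1, 3, 6, 4, 4, 5, 3.
Scan for the maximum value.
Maximum arity = 6.

6


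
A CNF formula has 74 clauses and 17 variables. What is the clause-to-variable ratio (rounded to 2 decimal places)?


Clause-to-variable ratio = clauses / variables.
74 / 17 = 4.35.

4.35


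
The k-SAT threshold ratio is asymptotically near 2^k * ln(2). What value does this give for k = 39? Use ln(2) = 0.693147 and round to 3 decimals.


Using the asymptotic formula: threshold ~ 2^k * ln(2).
2^39 = 549755813888.
549755813888 * 0.693147 = 381061593129.026.

381061593129.026


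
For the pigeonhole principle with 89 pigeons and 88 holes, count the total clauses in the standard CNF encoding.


The PHP encoding has two parts:
1) At-least-one-hole clauses: 89 (one per pigeon, each with 88 literals).
2) At-most-one-pigeon-per-hole clauses: 88 holes * C(89,2) = 88 * 3916 = 344608.
Total clauses = 89 + 344608 = 344697.

344697


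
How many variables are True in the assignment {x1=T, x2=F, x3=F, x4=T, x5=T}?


The weight is the number of variables assigned True.
True variables: x1, x4, x5.
Weight = 3.

3


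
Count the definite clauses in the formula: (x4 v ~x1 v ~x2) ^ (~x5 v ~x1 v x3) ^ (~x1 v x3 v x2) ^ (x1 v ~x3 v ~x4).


A definite clause has exactly one positive literal.
Clause 1: 1 positive -> definite
Clause 2: 1 positive -> definite
Clause 3: 2 positive -> not definite
Clause 4: 1 positive -> definite
Definite clause count = 3.

3


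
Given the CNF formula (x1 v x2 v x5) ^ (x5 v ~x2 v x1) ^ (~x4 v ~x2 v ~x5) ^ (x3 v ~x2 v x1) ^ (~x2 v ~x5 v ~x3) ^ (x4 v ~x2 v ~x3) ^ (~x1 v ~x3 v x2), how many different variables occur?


Identify each distinct variable in the formula.
Variables found: x1, x2, x3, x4, x5.
Total distinct variables = 5.

5


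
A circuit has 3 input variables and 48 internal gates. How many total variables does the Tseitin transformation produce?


The Tseitin transformation introduces one auxiliary variable per gate.
Total variables = inputs + gates = 3 + 48 = 51.

51


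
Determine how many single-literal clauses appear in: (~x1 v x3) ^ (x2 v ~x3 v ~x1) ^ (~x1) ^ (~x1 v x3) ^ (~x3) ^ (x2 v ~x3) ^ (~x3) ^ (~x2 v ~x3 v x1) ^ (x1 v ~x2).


A unit clause contains exactly one literal.
Unit clauses found: (~x1), (~x3), (~x3).
Count = 3.

3


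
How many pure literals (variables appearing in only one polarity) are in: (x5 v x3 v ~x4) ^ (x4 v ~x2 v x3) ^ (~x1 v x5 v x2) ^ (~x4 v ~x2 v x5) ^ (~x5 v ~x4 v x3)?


A pure literal appears in only one polarity across all clauses.
Pure literals: x1 (negative only), x3 (positive only).
Count = 2.

2


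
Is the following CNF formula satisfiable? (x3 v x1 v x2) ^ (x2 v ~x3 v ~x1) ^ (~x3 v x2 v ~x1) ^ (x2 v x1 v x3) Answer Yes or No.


Check all 8 possible truth assignments.
Number of satisfying assignments found: 6.
The formula is satisfiable.

Yes


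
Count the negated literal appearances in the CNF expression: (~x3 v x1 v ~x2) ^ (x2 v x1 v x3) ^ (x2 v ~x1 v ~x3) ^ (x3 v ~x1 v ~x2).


Scan each clause for negated literals.
Clause 1: 2 negative; Clause 2: 0 negative; Clause 3: 2 negative; Clause 4: 2 negative.
Total negative literal occurrences = 6.

6


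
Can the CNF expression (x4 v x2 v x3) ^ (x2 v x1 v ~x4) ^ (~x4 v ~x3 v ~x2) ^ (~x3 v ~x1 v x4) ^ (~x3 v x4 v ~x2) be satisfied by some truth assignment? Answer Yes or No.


Check all 16 possible truth assignments.
Number of satisfying assignments found: 7.
The formula is satisfiable.

Yes


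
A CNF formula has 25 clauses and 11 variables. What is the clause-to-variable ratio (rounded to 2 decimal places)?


Clause-to-variable ratio = clauses / variables.
25 / 11 = 2.27.

2.27


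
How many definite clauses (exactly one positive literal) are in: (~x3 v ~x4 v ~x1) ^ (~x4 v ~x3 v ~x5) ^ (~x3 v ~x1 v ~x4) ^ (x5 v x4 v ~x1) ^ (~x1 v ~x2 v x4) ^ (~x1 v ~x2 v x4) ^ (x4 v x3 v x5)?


A definite clause has exactly one positive literal.
Clause 1: 0 positive -> not definite
Clause 2: 0 positive -> not definite
Clause 3: 0 positive -> not definite
Clause 4: 2 positive -> not definite
Clause 5: 1 positive -> definite
Clause 6: 1 positive -> definite
Clause 7: 3 positive -> not definite
Definite clause count = 2.

2


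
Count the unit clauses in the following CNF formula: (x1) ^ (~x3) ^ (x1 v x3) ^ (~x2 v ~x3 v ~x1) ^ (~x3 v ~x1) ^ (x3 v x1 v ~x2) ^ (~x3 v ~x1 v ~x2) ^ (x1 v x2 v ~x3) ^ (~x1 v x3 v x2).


A unit clause contains exactly one literal.
Unit clauses found: (x1), (~x3).
Count = 2.

2


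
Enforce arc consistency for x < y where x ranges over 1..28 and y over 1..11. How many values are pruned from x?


For the constraint x < y, x needs a supporting value in y's domain.
x can be at most 10 (one less than y's maximum).
Valid x values from domain: 10 out of 28.
Pruned = 28 - 10 = 18.

18


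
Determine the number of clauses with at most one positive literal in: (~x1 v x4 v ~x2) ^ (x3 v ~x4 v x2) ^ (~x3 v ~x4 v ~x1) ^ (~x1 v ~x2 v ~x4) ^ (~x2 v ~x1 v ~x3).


A Horn clause has at most one positive literal.
Clause 1: 1 positive lit(s) -> Horn
Clause 2: 2 positive lit(s) -> not Horn
Clause 3: 0 positive lit(s) -> Horn
Clause 4: 0 positive lit(s) -> Horn
Clause 5: 0 positive lit(s) -> Horn
Total Horn clauses = 4.

4


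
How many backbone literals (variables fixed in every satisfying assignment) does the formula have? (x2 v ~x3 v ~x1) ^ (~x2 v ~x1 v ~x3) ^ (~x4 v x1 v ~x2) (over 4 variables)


Find all satisfying assignments: 10 model(s).
Check which variables have the same value in every model.
No variable is fixed across all models.
Backbone size = 0.

0


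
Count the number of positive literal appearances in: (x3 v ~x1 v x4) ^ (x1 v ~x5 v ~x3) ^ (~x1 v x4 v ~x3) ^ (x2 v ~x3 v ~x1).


Scan each clause for unnegated literals.
Clause 1: 2 positive; Clause 2: 1 positive; Clause 3: 1 positive; Clause 4: 1 positive.
Total positive literal occurrences = 5.

5


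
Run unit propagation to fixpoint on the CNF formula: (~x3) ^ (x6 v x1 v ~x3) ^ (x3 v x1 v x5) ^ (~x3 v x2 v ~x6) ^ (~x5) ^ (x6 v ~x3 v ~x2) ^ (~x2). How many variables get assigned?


Unit propagation repeatedly assigns the literal in any unit clause, then simplifies.
Assignments in order: x3 = F, x5 = F, x1 = T, x2 = F.
No further unit clauses remain.
Total variables assigned = 4.

4


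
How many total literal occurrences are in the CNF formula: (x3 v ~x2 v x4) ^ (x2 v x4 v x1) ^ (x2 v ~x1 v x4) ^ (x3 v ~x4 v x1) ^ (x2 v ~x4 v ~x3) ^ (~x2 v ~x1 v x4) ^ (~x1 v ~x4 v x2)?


Clause lengths: 3, 3, 3, 3, 3, 3, 3.
Sum = 3 + 3 + 3 + 3 + 3 + 3 + 3 = 21.

21


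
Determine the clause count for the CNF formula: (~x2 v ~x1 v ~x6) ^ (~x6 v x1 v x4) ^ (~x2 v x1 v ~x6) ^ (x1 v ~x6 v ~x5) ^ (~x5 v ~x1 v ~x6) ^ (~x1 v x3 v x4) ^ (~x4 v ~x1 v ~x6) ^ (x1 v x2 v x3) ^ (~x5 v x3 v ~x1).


Each group enclosed in parentheses joined by ^ is one clause.
Counting the conjuncts: 9 clauses.

9


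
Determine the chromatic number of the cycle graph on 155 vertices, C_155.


An odd cycle cannot be 2-colored: alternating two colors around the cycle returns to the start with a conflict.
Since 155 is odd, three colors are required (and three suffice).
Chromatic number = 3.

3


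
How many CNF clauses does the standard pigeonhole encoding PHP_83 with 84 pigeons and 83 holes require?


The PHP encoding has two parts:
1) At-least-one-hole clauses: 84 (one per pigeon, each with 83 literals).
2) At-most-one-pigeon-per-hole clauses: 83 holes * C(84,2) = 83 * 3486 = 289338.
Total clauses = 84 + 289338 = 289422.

289422


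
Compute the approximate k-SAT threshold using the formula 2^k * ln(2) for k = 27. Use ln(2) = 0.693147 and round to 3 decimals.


Using the asymptotic formula: threshold ~ 2^k * ln(2).
2^27 = 134217728.
134217728 * 0.693147 = 93032615.51.

93032615.51


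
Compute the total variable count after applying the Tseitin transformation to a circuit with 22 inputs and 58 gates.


The Tseitin transformation introduces one auxiliary variable per gate.
Total variables = inputs + gates = 22 + 58 = 80.

80


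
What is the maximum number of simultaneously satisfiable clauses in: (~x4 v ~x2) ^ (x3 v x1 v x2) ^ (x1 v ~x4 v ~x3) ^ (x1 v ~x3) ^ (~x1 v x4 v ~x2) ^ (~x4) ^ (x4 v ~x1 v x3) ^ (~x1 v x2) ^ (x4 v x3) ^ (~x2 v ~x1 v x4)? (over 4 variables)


Enumerate all 16 truth assignments.
For each, count how many of the 10 clauses are satisfied.
The formula is not fully satisfiable, so the maximum is below 10.
Maximum simultaneously satisfiable clauses = 9.

9


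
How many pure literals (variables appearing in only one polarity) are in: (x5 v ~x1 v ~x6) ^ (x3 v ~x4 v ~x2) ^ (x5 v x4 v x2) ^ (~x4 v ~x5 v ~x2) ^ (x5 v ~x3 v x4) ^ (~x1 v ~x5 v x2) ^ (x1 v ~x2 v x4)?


A pure literal appears in only one polarity across all clauses.
Pure literals: x6 (negative only).
Count = 1.

1


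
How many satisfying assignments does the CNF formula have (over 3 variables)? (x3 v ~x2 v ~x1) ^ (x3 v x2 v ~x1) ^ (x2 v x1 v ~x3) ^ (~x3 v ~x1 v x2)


Enumerate all 8 truth assignments over 3 variables.
Test each against every clause.
Satisfying assignments found: 4.

4


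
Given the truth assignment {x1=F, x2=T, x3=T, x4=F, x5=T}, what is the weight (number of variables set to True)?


The weight is the number of variables assigned True.
True variables: x2, x3, x5.
Weight = 3.

3


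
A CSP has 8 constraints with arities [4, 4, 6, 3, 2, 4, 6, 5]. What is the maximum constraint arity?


The arities are: 4, 4, 6, 3, 2, 4, 6, 5.
Scan for the maximum value.
Maximum arity = 6.

6


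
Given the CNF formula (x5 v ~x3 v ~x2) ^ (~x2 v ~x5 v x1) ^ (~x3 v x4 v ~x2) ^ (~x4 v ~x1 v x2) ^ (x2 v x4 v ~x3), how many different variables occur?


Identify each distinct variable in the formula.
Variables found: x1, x2, x3, x4, x5.
Total distinct variables = 5.

5


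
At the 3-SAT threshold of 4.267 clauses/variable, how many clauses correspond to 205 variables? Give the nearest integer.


The 3-SAT phase transition occurs at approximately 4.267 clauses per variable.
m = 4.267 * 205 = 874.735.
Rounded to nearest integer: 875.

875


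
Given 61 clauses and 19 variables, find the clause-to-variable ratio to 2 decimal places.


Clause-to-variable ratio = clauses / variables.
61 / 19 = 3.21.

3.21


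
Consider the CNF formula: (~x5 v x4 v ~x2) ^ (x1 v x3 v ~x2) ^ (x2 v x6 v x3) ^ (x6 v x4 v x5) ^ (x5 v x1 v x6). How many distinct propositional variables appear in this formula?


Identify each distinct variable in the formula.
Variables found: x1, x2, x3, x4, x5, x6.
Total distinct variables = 6.

6


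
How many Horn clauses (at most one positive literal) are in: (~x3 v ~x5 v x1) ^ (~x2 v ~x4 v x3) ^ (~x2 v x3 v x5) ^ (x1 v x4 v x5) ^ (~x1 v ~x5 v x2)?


A Horn clause has at most one positive literal.
Clause 1: 1 positive lit(s) -> Horn
Clause 2: 1 positive lit(s) -> Horn
Clause 3: 2 positive lit(s) -> not Horn
Clause 4: 3 positive lit(s) -> not Horn
Clause 5: 1 positive lit(s) -> Horn
Total Horn clauses = 3.

3


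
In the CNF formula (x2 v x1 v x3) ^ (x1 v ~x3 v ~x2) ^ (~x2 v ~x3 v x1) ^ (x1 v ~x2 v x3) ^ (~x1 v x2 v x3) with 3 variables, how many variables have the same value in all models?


Find all satisfying assignments: 4 model(s).
Check which variables have the same value in every model.
No variable is fixed across all models.
Backbone size = 0.

0


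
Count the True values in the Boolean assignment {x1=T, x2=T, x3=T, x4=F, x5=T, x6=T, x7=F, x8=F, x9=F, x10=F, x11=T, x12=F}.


The weight is the number of variables assigned True.
True variables: x1, x2, x3, x5, x6, x11.
Weight = 6.

6


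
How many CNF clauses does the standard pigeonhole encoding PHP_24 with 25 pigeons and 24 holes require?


The PHP encoding has two parts:
1) At-least-one-hole clauses: 25 (one per pigeon, each with 24 literals).
2) At-most-one-pigeon-per-hole clauses: 24 holes * C(25,2) = 24 * 300 = 7200.
Total clauses = 25 + 7200 = 7225.

7225


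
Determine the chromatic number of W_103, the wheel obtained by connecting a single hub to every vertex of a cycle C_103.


W_103 consists of the cycle C_103 together with a hub vertex adjacent to every cycle vertex.
The cycle C_103 needs 3 colors (odd cycle -> 3).
The hub is adjacent to every cycle vertex, so it must receive a new color distinct from all of them.
Chromatic number = 3 + 1 = 4.

4


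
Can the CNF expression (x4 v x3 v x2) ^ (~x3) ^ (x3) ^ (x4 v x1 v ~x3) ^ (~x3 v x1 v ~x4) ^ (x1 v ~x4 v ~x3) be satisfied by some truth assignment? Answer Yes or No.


Check all 16 possible truth assignments.
Number of satisfying assignments found: 0.
The formula is unsatisfiable.

No


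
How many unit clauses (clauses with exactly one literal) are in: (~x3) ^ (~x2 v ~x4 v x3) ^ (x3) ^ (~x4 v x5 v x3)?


A unit clause contains exactly one literal.
Unit clauses found: (~x3), (x3).
Count = 2.

2


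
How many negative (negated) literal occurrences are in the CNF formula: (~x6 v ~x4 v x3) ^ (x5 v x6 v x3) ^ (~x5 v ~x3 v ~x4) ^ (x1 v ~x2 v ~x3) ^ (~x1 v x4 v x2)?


Scan each clause for negated literals.
Clause 1: 2 negative; Clause 2: 0 negative; Clause 3: 3 negative; Clause 4: 2 negative; Clause 5: 1 negative.
Total negative literal occurrences = 8.

8


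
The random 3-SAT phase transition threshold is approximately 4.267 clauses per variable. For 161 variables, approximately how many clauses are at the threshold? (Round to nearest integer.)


The 3-SAT phase transition occurs at approximately 4.267 clauses per variable.
m = 4.267 * 161 = 686.987.
Rounded to nearest integer: 687.

687


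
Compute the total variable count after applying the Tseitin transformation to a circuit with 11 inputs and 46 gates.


The Tseitin transformation introduces one auxiliary variable per gate.
Total variables = inputs + gates = 11 + 46 = 57.

57


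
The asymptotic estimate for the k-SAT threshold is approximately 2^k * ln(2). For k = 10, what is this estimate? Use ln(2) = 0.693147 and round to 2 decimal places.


Using the asymptotic formula: threshold ~ 2^k * ln(2).
2^10 = 1024.
1024 * 0.693147 = 709.78.

709.78


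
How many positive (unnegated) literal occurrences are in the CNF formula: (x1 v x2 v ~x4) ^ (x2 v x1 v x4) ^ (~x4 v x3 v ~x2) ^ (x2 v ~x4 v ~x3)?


Scan each clause for unnegated literals.
Clause 1: 2 positive; Clause 2: 3 positive; Clause 3: 1 positive; Clause 4: 1 positive.
Total positive literal occurrences = 7.

7


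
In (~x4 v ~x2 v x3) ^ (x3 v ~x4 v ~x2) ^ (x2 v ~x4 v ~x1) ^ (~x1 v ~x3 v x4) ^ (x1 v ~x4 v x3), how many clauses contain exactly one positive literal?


A definite clause has exactly one positive literal.
Clause 1: 1 positive -> definite
Clause 2: 1 positive -> definite
Clause 3: 1 positive -> definite
Clause 4: 1 positive -> definite
Clause 5: 2 positive -> not definite
Definite clause count = 4.

4


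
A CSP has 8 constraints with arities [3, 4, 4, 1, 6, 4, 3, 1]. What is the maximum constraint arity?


The arities are: 3, 4, 4, 1, 6, 4, 3, 1.
Scan for the maximum value.
Maximum arity = 6.

6


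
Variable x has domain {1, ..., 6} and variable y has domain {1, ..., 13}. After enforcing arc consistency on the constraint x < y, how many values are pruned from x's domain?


For the constraint x < y, x needs a supporting value in y's domain.
x can be at most 12 (one less than y's maximum).
Valid x values from domain: 6 out of 6.
Pruned = 6 - 6 = 0.

0


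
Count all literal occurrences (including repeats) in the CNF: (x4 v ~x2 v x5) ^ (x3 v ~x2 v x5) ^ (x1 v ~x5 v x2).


Clause lengths: 3, 3, 3.
Sum = 3 + 3 + 3 = 9.

9


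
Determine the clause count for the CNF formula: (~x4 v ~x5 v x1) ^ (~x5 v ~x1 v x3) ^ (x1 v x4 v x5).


Each group enclosed in parentheses joined by ^ is one clause.
Counting the conjuncts: 3 clauses.

3


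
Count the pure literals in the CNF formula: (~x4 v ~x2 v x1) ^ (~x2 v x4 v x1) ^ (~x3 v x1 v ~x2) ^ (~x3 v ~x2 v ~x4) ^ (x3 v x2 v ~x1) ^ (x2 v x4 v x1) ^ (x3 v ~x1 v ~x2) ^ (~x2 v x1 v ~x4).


A pure literal appears in only one polarity across all clauses.
No pure literals found.
Count = 0.

0


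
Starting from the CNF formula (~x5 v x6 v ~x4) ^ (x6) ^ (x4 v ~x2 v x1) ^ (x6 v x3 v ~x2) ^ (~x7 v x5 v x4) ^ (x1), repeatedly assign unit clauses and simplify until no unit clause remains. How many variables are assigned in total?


Unit propagation repeatedly assigns the literal in any unit clause, then simplifies.
Assignments in order: x6 = T, x1 = T.
No further unit clauses remain.
Total variables assigned = 2.

2


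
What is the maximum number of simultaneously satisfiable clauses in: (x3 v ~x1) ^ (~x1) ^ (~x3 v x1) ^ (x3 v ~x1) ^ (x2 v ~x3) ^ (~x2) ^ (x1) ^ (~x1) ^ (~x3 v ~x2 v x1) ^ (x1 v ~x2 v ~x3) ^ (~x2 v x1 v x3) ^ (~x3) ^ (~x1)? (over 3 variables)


Enumerate all 8 truth assignments.
For each, count how many of the 13 clauses are satisfied.
The formula is not fully satisfiable, so the maximum is below 13.
Maximum simultaneously satisfiable clauses = 12.

12


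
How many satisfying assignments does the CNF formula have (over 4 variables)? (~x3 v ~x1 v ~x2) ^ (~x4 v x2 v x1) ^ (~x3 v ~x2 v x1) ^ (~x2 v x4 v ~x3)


Enumerate all 16 truth assignments over 4 variables.
Test each against every clause.
Satisfying assignments found: 10.

10


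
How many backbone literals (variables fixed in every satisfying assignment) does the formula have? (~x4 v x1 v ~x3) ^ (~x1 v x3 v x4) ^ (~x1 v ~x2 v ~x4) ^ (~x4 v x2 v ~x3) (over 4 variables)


Find all satisfying assignments: 9 model(s).
Check which variables have the same value in every model.
No variable is fixed across all models.
Backbone size = 0.

0


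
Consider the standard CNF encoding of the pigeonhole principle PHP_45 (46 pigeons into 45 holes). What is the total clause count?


The PHP encoding has two parts:
1) At-least-one-hole clauses: 46 (one per pigeon, each with 45 literals).
2) At-most-one-pigeon-per-hole clauses: 45 holes * C(46,2) = 45 * 1035 = 46575.
Total clauses = 46 + 46575 = 46621.

46621


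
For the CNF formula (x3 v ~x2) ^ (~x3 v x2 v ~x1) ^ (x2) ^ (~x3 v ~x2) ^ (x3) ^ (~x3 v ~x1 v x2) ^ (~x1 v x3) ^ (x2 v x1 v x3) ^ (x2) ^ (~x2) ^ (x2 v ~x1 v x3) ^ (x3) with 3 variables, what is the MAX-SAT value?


Enumerate all 8 truth assignments.
For each, count how many of the 12 clauses are satisfied.
The formula is not fully satisfiable, so the maximum is below 12.
Maximum simultaneously satisfiable clauses = 10.

10


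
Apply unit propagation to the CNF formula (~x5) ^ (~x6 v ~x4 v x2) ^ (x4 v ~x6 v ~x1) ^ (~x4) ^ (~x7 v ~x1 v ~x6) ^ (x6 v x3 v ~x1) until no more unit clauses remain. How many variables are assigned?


Unit propagation repeatedly assigns the literal in any unit clause, then simplifies.
Assignments in order: x5 = F, x4 = F.
No further unit clauses remain.
Total variables assigned = 2.

2


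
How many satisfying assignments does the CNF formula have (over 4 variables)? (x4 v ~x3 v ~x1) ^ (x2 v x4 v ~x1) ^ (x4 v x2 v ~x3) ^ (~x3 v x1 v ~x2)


Enumerate all 16 truth assignments over 4 variables.
Test each against every clause.
Satisfying assignments found: 10.

10


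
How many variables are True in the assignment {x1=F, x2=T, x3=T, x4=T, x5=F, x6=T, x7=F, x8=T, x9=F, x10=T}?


The weight is the number of variables assigned True.
True variables: x2, x3, x4, x6, x8, x10.
Weight = 6.

6


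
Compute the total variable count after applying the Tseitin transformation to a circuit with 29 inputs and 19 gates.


The Tseitin transformation introduces one auxiliary variable per gate.
Total variables = inputs + gates = 29 + 19 = 48.

48


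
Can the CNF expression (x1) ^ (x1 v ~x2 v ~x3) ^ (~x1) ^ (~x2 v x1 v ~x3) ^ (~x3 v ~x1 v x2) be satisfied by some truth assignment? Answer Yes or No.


Check all 8 possible truth assignments.
Number of satisfying assignments found: 0.
The formula is unsatisfiable.

No


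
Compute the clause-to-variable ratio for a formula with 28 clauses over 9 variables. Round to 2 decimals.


Clause-to-variable ratio = clauses / variables.
28 / 9 = 3.11.

3.11


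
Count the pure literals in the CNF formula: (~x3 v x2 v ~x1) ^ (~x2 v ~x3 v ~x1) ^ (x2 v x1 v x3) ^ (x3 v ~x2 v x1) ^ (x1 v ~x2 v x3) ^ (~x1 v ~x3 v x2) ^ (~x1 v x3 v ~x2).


A pure literal appears in only one polarity across all clauses.
No pure literals found.
Count = 0.

0
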